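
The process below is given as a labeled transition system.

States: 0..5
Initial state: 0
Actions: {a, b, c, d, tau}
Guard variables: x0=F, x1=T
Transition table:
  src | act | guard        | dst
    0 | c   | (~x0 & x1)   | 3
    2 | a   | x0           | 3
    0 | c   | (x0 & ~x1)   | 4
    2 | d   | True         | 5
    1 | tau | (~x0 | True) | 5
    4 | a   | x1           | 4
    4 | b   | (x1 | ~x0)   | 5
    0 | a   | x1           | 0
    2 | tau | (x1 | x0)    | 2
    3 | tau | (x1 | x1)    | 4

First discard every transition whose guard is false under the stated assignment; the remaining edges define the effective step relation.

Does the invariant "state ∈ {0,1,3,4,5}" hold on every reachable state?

Answer: INVARIANT HOLDS

Working:
Allowed set {0,1,3,4,5}
R = {0,3,4,5}
  0: safe
  3: safe
  4: safe
  5: safe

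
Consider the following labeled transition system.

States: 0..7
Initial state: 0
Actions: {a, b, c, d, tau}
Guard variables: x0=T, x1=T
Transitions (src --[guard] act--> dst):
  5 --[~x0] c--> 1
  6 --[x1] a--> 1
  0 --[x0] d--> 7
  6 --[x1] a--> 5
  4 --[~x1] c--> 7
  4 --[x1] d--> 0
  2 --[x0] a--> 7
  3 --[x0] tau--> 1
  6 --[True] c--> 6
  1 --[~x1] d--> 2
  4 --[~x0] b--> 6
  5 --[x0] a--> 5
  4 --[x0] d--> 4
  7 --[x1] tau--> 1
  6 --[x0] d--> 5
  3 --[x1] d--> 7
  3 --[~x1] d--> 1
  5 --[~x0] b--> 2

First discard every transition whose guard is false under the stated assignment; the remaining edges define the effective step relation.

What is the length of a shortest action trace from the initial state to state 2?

Answer: UNREACHABLE

Analysis:
BFS to 2:
  Layer 0: {0}
  Layer 1: {7}
  Layer 2: {1}
2 never appears.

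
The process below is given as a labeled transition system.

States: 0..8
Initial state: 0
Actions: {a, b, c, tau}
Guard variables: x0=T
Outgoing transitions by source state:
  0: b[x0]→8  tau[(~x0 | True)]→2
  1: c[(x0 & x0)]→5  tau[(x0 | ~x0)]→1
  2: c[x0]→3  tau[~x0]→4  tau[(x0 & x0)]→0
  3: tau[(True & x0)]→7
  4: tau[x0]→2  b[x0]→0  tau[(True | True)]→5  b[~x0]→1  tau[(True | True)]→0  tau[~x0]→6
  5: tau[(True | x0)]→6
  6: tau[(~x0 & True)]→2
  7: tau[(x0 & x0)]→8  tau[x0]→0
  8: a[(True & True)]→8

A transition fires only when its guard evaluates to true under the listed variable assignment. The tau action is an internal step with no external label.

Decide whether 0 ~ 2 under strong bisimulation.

Compute ~ classes (split until stable):
  π0 = {{0,1,2,3,4,5,6,7,8}}
  π1 = {{0,4},{1,2},{3,5,7},{6},{8}}
  π2 = {{0},{1},{2},{3},{4},{5},{6},{7},{8}}
Fixed point at round 3; 9 class(es).
0∈{0}, 2∈{2}

Answer: NOT BISIMILAR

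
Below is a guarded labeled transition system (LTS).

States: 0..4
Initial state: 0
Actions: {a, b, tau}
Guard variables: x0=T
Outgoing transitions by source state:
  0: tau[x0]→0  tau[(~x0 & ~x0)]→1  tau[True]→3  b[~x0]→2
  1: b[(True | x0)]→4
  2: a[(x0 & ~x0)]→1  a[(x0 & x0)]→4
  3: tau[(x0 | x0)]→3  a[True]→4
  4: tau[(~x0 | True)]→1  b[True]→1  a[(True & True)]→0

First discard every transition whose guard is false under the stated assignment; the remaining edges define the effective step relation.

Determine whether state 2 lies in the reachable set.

Answer: UNREACHABLE

Working:
After dropping false guards: 9 live edges.
depth 0: {0}
depth 1: {3}  now seen {0,3}
depth 2: {4}  now seen {0,3,4}
depth 3: {1}  now seen {0,1,3,4}
Reach set: {0,1,3,4}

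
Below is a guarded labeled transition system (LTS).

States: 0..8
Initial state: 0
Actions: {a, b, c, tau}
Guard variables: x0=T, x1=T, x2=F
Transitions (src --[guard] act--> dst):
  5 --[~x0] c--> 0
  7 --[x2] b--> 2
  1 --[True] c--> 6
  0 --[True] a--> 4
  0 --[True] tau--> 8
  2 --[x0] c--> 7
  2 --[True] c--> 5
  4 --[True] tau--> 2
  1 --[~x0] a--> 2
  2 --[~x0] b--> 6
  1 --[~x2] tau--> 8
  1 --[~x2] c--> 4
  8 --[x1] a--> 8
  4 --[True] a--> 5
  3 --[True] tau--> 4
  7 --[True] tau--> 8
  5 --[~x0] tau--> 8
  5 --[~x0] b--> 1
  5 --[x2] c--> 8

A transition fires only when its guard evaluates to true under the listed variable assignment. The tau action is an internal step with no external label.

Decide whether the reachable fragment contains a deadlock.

Reachable = {0,2,4,5,7,8}
  0: a→4  tau→8  [deg 2]
  2: c→5  c→7  [deg 2]
  4: a→5  tau→2  [deg 2]
  5: ∅  [deadlock]
  7: tau→8  [deg 1]
  8: a→8  [deg 1]
Path to 5: a·a

Answer: DEADLOCK at state 5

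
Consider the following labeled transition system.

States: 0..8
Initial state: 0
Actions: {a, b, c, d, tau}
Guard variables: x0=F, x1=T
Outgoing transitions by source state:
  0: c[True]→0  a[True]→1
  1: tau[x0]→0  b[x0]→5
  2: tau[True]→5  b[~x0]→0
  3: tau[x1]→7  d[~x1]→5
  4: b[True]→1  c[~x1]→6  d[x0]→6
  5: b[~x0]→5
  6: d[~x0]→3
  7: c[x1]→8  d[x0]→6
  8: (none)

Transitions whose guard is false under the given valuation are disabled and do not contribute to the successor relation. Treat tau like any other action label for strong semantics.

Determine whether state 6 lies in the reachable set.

9 transition(s) survive guard evaluation.
depth 0: {0}
depth 1: {1}  now seen {0,1}
R = {0,1}

Answer: UNREACHABLE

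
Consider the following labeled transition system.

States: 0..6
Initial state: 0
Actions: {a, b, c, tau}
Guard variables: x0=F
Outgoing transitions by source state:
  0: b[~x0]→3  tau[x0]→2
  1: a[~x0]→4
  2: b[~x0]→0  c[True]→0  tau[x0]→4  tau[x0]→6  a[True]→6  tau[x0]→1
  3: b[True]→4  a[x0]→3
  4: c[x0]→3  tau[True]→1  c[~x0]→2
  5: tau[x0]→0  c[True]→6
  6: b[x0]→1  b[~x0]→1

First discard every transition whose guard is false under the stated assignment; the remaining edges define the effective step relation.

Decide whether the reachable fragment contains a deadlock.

Answer: DEADLOCK-FREE

Trace:
Reach set: {0,1,2,3,4,6}
  0: b→3  [deg 1]
  1: a→4  [deg 1]
  2: a→6  b→0  c→0  [deg 3]
  3: b→4  [deg 1]
  4: c→2  tau→1  [deg 2]
  6: b→1  [deg 1]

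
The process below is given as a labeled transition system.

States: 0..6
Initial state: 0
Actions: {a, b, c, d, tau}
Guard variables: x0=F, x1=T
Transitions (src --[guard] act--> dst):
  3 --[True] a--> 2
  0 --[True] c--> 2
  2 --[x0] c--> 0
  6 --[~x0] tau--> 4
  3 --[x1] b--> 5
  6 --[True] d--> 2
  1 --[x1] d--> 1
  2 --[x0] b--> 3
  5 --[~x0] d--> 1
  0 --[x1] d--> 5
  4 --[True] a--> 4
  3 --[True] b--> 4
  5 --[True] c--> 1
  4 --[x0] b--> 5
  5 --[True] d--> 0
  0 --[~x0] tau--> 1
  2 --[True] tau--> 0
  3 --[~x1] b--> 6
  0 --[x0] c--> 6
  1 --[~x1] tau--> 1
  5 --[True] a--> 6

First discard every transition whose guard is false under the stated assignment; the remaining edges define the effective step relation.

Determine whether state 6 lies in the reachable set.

Answer: REACHABLE

Working:
15 transition(s) survive guard evaluation.
depth 0: {0}
depth 1: {1,2,5}  now seen {0,1,2,5}
depth 2: {6}  now seen {0,1,2,5,6}
depth 3: {4}  now seen {0,1,2,4,5,6}
R = {0,1,2,4,5,6}
witness 6: d·a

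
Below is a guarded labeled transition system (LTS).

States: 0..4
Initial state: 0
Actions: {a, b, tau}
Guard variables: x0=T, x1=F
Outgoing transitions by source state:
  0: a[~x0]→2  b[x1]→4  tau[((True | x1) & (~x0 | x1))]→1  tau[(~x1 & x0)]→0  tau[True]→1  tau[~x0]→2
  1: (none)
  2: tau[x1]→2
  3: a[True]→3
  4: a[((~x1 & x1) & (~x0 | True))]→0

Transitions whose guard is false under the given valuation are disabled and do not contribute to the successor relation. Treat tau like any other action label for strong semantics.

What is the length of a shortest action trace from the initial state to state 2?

Breadth-first toward 2:
  Layer 0: {0}
  Layer 1: {1}
2 never appears.

Answer: UNREACHABLE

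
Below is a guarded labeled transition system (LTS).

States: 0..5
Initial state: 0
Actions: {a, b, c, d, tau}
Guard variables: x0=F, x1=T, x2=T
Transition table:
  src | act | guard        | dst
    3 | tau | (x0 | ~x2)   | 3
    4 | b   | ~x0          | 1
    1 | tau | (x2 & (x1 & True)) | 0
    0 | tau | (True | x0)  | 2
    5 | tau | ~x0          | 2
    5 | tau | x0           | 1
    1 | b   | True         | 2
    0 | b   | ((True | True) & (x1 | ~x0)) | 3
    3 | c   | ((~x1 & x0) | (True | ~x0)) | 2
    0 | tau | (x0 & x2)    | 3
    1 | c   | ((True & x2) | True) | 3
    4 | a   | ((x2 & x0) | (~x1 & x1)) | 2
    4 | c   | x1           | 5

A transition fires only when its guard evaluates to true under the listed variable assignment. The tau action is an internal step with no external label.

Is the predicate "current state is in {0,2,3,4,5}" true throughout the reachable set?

Allowed set {0,2,3,4,5}
Reachable = {0,2,3}
  0: ok
  2: ok
  3: ok

Answer: INVARIANT HOLDS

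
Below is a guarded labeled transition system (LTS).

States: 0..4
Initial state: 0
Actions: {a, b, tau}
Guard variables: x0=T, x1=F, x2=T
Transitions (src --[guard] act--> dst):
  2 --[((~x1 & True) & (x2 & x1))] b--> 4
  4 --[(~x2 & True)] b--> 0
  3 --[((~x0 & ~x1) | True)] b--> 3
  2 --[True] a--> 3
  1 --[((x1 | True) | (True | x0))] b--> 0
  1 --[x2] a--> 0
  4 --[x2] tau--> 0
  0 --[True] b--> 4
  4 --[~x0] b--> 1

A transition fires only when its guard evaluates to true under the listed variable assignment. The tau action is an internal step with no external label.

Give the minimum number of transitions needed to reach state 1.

Breadth-first toward 1:
  depth 0: {0}
  depth 1: {4}
1 never appears.

Answer: UNREACHABLE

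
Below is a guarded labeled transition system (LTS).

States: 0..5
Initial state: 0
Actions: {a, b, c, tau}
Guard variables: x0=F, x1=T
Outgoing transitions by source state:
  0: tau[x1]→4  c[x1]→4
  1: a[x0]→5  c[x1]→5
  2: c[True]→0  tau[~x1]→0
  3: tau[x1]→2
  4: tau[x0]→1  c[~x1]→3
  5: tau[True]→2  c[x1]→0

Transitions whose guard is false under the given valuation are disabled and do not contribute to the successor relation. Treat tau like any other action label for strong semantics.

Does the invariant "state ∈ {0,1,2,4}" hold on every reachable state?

Safe = {0,1,2,4}
Reachable = {0,4}
  0: ✓
  4: ✓

Answer: INVARIANT HOLDS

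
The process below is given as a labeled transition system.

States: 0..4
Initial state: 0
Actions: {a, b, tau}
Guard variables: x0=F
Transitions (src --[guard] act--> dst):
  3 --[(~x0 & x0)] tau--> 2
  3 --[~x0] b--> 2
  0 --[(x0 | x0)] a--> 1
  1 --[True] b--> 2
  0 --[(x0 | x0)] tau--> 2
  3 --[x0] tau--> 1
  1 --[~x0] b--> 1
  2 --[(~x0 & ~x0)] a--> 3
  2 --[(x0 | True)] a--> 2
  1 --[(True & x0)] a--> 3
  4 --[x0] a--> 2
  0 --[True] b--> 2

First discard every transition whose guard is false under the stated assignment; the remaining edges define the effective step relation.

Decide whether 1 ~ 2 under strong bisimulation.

Answer: NOT BISIMILAR

Trace:
Compute ~ classes (split until stable):
  π0 = {{0,1,2,3,4}}
  π1 = {{0,1,3},{2},{4}}
  π2 = {{0,3},{1},{2},{4}}
stable after 3 split(s): 4 block(s)
1∈{1}, 2∈{2}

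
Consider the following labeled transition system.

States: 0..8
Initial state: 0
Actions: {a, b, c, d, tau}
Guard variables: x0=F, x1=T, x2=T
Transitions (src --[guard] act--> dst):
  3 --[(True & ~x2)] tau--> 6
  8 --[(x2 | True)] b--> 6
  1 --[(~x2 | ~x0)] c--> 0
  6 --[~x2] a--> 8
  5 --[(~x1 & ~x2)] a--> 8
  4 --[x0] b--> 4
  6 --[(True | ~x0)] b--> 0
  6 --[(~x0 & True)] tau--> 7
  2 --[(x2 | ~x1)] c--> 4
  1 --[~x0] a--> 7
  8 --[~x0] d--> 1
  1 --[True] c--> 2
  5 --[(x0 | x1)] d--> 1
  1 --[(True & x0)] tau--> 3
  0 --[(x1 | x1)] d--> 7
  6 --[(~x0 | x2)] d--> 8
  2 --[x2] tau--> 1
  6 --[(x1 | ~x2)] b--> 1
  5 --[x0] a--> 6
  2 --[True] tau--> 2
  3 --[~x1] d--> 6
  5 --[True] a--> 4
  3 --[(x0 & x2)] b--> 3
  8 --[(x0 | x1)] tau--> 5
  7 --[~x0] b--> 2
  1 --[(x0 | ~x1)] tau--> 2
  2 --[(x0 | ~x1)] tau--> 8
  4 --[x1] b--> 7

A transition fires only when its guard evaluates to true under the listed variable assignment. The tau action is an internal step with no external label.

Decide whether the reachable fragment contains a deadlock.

Answer: DEADLOCK-FREE

Trace:
Reach set: {0,1,2,4,7}
  0: d→7  [1 exit(s)]
  1: a→7  c→0  c→2  [3 exit(s)]
  2: c→4  tau→1  tau→2  [3 exit(s)]
  4: b→7  [1 exit(s)]
  7: b→2  [1 exit(s)]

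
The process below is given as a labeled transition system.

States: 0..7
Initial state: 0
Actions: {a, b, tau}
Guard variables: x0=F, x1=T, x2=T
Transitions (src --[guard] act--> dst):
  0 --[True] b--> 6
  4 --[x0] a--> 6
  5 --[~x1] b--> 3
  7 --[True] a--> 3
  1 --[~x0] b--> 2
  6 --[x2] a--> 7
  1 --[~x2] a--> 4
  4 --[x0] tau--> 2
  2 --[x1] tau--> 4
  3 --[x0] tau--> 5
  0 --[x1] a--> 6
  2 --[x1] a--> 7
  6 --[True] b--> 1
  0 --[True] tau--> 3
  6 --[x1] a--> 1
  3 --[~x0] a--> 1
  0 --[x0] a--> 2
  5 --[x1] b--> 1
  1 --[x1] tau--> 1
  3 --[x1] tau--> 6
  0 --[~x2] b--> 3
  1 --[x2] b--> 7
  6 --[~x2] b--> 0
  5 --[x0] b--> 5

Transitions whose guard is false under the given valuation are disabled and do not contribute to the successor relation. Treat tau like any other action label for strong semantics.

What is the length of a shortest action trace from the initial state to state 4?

Answer: 4

Analysis:
Breadth-first toward 4:
  L0 = {0}
  L1 = {3,6}
  L2 = {1,7}
  L3 = {2}
  L4 = {4}
depth(4)=4, e.g. a·a·b·tau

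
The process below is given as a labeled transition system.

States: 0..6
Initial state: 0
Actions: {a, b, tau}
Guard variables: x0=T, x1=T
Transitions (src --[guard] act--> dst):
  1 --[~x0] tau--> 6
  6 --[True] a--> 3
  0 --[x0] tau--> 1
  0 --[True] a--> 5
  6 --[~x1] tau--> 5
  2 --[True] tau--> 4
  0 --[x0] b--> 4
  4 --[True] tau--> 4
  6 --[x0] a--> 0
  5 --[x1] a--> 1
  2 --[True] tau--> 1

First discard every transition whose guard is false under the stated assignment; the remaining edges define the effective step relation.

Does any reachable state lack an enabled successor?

Answer: DEADLOCK at state 1

Analysis:
Reachable = {0,1,4,5}
  0: a→5  b→4  tau→1  [deg 3]
  1: ∅  [STUCK]
  4: tau→4  [deg 1]
  5: a→1  [deg 1]
witness 1: tau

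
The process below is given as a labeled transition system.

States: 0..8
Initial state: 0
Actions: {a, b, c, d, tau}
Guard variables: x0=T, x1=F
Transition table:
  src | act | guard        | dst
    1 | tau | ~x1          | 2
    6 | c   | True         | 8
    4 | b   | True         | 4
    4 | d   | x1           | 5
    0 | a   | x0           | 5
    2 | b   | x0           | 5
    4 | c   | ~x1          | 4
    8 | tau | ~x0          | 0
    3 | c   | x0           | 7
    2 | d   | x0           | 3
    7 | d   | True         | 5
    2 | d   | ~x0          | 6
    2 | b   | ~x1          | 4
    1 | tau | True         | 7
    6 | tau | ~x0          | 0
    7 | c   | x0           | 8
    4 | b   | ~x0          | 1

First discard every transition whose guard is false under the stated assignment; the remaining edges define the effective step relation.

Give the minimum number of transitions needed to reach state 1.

Breadth-first toward 1:
  depth 0: {0}
  depth 1: {5}
1 never appears.

Answer: UNREACHABLE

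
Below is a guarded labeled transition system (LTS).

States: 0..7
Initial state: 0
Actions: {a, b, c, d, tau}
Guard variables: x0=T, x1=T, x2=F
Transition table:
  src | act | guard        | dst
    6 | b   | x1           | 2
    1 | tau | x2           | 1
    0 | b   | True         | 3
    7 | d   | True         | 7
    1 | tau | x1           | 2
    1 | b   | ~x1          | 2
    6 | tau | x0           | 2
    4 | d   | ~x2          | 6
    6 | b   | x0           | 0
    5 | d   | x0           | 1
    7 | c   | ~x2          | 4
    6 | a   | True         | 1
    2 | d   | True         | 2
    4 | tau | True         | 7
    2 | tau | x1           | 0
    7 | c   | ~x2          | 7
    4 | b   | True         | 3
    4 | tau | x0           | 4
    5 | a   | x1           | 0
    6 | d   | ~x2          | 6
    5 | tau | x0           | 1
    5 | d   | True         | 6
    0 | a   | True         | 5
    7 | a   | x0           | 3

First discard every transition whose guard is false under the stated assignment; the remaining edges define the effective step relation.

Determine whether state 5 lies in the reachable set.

Answer: REACHABLE

Working:
Guard filter leaves 22 enabled edge(s).
Layer 0: {0}
Layer 1: {3,5}  cumulative {0,3,5}
Layer 2: {1,6}  cumulative {0,1,3,5,6}
Layer 3: {2}  cumulative {0,1,2,3,5,6}
Reach set: {0,1,2,3,5,6}
witness 5: a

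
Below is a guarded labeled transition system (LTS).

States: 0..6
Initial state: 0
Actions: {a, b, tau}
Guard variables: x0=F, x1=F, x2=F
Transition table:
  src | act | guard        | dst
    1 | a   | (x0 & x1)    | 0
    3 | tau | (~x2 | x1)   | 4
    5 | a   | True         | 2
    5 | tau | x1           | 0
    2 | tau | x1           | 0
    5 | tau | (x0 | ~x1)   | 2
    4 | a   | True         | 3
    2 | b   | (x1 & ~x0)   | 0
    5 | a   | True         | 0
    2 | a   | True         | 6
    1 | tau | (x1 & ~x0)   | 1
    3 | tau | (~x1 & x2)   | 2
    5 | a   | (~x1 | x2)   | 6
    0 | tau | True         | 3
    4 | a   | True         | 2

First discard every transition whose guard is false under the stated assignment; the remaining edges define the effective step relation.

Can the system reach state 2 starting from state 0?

Answer: REACHABLE

Trace:
Guard filter leaves 9 enabled edge(s).
depth 0: {0}
depth 1: {3}  total {0,3}
depth 2: {4}  total {0,3,4}
depth 3: {2}  total {0,2,3,4}
depth 4: {6}  total {0,2,3,4,6}
R = {0,2,3,4,6}
Path to 2: tau·tau·a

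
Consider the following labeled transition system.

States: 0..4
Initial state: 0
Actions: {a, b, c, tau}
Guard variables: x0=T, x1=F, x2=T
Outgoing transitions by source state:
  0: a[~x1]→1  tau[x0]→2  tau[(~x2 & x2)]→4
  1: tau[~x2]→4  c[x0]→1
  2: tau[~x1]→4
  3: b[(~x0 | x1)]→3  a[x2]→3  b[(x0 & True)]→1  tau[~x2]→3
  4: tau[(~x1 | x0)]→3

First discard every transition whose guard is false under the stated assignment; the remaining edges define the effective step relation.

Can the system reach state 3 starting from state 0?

Guard filter leaves 7 enabled edge(s).
depth 0: {0}
depth 1: {1,2}  total {0,1,2}
depth 2: {4}  total {0,1,2,4}
depth 3: {3}  total {0,1,2,3,4}
Reach set: {0,1,2,3,4}
trace reaching 3: tau·tau·tau

Answer: REACHABLE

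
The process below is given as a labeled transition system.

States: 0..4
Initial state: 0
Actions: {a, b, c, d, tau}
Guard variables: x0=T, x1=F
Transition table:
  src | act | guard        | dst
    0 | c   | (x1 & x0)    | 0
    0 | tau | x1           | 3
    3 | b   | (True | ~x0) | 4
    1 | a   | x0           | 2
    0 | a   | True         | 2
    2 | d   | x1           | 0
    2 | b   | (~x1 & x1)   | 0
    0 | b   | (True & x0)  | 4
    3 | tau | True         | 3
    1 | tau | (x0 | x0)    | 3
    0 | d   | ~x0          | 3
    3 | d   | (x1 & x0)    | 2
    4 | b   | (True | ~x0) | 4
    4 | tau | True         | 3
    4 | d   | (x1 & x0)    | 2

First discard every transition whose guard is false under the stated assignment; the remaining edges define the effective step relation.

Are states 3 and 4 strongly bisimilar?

Refine partition for ~:
  P[0] = {{0,1,2,3,4}}
  P[1] = {{0},{1},{2},{3,4}}
Fixed point at round 2; 4 class(es).
3∈{3,4}, 4∈{3,4}

Answer: BISIMILAR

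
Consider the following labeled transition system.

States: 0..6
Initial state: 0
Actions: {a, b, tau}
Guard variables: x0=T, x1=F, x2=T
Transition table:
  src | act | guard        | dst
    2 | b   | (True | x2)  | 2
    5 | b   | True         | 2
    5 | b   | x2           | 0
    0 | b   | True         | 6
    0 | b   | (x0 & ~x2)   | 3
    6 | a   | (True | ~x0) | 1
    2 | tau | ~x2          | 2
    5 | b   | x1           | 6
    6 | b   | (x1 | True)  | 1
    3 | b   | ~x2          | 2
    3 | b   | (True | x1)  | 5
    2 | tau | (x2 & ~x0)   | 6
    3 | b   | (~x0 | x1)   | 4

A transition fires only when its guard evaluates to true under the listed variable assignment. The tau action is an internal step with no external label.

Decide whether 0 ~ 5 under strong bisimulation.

Answer: NOT BISIMILAR

Working:
Bisimulation quotient by refinement:
  round 0: {{0,1,2,3,4,5,6}}
  round 1: {{0,2,3,5},{1,4},{6}}
  round 2: {{0},{1,4},{2,3,5},{6}}
  round 3: {{0},{1,4},{2,3},{5},{6}}
  round 4: {{0},{1,4},{2},{3},{5},{6}}
6 equivalence class(es) (converged in 5)
class of 0: {0}; class of 5: {5}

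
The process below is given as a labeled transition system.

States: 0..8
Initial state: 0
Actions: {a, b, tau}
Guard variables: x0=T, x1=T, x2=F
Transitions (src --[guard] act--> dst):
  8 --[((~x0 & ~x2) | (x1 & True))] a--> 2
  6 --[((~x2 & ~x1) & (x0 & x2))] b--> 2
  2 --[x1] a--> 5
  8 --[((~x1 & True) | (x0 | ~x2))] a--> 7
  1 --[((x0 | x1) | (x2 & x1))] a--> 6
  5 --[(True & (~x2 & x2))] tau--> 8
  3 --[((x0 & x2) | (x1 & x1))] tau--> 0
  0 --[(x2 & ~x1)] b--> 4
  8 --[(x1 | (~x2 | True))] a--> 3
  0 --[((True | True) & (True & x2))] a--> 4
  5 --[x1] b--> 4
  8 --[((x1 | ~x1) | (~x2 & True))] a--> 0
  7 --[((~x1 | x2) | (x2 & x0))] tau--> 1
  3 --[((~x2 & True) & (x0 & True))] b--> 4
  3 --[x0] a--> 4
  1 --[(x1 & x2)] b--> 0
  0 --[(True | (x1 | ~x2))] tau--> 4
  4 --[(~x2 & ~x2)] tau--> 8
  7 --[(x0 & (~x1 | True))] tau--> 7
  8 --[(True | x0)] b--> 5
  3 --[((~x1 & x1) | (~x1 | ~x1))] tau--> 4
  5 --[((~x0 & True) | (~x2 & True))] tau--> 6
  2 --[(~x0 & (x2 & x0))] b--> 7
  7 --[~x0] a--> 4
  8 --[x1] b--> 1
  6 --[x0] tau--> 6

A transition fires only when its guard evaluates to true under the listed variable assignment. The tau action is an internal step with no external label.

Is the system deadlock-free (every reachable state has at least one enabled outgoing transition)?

Reachable = {0,1,2,3,4,5,6,7,8}
  0: tau→4  [1 out]
  1: a→6  [1 out]
  2: a→5  [1 out]
  3: a→4  b→4  tau→0  [3 out]
  4: tau→8  [1 out]
  5: b→4  tau→6  [2 out]
  6: tau→6  [1 out]
  7: tau→7  [1 out]
  8: a→0  a→2  a→3  a→7  b→1  b→5  [6 out]

Answer: DEADLOCK-FREE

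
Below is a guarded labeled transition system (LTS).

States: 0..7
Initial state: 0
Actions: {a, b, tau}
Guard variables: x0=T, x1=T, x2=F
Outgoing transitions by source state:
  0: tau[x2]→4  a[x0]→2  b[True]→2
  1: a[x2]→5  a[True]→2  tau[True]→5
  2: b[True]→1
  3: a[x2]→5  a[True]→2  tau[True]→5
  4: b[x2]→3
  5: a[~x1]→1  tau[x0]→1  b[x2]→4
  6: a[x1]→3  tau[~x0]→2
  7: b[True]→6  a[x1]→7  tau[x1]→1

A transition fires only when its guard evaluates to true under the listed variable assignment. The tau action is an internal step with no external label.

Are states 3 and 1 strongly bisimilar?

Answer: BISIMILAR

Working:
Bisimulation quotient by refinement:
  π0 = {{0,1,2,3,4,5,6,7}}
  π1 = {{0},{1,3},{2},{4},{5},{6},{7}}
7 equivalence class(es) (converged in 2)
3∈{1,3}, 1∈{1,3}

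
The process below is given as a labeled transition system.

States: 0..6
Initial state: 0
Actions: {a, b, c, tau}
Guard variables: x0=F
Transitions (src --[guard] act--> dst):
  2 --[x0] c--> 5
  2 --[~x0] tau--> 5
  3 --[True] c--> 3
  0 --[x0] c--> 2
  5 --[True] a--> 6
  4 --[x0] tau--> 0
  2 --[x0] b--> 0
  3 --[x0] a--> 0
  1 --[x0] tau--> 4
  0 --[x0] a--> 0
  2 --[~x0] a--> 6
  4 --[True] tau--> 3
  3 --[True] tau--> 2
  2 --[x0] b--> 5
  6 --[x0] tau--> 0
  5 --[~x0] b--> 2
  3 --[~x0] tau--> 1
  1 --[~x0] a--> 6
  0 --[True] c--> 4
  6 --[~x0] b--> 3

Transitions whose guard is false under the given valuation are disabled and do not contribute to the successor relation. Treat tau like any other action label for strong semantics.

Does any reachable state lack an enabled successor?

Reachable = {0,1,2,3,4,5,6}
  0: c→4  [1 out]
  1: a→6  [1 out]
  2: a→6  tau→5  [2 out]
  3: c→3  tau→1  tau→2  [3 out]
  4: tau→3  [1 out]
  5: a→6  b→2  [2 out]
  6: b→3  [1 out]

Answer: DEADLOCK-FREE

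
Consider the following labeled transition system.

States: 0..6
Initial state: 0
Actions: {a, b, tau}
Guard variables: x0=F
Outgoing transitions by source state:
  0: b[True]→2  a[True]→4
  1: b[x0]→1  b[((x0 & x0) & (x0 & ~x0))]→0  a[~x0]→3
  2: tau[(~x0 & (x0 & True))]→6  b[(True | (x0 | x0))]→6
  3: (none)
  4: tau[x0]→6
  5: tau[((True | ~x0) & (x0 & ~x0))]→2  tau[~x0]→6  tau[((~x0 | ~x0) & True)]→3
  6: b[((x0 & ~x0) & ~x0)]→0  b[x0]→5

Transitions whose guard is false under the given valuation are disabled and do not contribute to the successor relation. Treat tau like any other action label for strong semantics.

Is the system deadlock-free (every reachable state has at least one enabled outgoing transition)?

Answer: DEADLOCK at state 4

Trace:
R = {0,2,4,6}
  0: a→4  b→2  [2 out]
  2: b→6  [1 out]
  4: ∅  [no exit]
  6: ∅  [no exit]
trace reaching 4: a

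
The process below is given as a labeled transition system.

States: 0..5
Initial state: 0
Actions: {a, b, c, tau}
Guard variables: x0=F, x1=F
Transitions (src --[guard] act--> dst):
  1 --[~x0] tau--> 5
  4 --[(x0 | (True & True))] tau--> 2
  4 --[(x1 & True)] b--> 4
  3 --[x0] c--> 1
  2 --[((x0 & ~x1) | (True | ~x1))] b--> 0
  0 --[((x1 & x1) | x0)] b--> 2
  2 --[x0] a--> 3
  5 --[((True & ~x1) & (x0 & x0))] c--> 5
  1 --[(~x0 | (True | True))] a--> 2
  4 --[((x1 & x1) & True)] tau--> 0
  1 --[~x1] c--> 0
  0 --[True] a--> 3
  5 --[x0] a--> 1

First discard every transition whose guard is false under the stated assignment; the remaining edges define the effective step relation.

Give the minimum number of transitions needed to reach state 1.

BFS to 1:
  L0 = {0}
  L1 = {3}
1 never appears.

Answer: UNREACHABLE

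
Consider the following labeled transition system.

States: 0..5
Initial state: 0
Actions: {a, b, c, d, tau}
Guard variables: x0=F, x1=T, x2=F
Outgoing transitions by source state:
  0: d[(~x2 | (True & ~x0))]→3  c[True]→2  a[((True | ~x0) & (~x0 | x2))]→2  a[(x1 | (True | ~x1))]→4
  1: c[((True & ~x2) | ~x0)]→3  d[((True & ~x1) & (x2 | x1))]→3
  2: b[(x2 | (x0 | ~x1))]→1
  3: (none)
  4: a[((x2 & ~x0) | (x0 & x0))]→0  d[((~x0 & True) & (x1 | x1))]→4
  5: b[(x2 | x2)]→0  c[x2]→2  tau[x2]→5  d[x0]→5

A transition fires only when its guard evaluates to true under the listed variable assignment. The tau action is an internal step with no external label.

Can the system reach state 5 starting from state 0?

6 transition(s) survive guard evaluation.
depth 0: {0}
depth 1: {2,3,4}  cumulative {0,2,3,4}
R = {0,2,3,4}

Answer: UNREACHABLE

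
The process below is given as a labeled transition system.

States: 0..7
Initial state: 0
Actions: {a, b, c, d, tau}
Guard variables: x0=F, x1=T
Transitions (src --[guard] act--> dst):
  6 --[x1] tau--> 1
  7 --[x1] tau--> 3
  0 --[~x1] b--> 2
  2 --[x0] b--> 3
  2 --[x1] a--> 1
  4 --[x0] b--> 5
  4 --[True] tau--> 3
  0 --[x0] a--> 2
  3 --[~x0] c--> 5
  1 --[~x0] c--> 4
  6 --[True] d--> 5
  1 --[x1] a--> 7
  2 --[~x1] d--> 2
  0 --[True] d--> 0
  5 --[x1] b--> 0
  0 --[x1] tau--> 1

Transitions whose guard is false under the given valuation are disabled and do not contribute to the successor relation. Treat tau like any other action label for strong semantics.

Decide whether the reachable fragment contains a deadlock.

Answer: DEADLOCK-FREE

Analysis:
R = {0,1,3,4,5,7}
  0: d→0  tau→1  [2 exit(s)]
  1: a→7  c→4  [2 exit(s)]
  3: c→5  [1 exit(s)]
  4: tau→3  [1 exit(s)]
  5: b→0  [1 exit(s)]
  7: tau→3  [1 exit(s)]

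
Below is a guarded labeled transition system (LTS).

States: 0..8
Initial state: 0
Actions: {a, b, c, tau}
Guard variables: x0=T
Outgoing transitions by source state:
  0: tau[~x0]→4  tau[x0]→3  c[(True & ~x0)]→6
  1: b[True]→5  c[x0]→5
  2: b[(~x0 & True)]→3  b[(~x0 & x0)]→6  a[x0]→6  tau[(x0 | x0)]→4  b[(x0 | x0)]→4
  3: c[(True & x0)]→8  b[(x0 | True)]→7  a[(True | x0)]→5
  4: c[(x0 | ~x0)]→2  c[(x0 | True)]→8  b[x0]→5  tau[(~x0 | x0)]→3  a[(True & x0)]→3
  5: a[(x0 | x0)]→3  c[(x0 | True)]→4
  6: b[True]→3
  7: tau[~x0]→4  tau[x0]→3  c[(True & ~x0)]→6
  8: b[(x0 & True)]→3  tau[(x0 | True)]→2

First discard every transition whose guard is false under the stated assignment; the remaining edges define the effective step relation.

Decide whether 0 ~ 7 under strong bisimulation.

Answer: BISIMILAR

Trace:
Bisimulation quotient by refinement:
  round 0: {{0,1,2,3,4,5,6,7,8}}
  round 1: {{0,7},{1},{2},{3},{4},{5},{6},{8}}
Fixed point at round 2; 8 class(es).
0∈{0,7}, 7∈{0,7}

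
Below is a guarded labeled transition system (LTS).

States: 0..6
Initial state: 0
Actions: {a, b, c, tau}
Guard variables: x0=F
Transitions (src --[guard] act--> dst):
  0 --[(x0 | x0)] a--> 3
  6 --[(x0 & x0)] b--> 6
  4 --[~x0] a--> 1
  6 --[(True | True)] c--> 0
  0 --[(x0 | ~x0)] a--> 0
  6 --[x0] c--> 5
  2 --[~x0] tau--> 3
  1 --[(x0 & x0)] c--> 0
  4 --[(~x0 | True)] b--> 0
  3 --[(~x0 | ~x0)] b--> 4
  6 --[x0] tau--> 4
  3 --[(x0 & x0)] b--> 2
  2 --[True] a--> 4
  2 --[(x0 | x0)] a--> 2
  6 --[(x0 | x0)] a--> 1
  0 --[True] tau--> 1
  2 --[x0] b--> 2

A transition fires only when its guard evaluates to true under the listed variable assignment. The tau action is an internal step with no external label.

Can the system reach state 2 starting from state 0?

Answer: UNREACHABLE

Working:
After dropping false guards: 8 live edges.
L0 = {0}
L1 = {1}  now seen {0,1}
Reach set: {0,1}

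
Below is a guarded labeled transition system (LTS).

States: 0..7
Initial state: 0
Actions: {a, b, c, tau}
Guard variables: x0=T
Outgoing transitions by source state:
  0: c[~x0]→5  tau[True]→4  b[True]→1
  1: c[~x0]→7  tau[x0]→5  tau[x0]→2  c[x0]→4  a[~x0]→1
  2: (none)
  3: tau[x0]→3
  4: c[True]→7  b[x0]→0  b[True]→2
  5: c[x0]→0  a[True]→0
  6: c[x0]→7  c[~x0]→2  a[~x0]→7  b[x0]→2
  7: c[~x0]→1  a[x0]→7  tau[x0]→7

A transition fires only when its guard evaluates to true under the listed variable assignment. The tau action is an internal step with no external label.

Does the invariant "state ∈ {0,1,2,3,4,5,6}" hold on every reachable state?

Answer: INVARIANT VIOLATED at state 7

Analysis:
Safe = {0,1,2,3,4,5,6}
Reachable = {0,1,2,4,5,7}
  0: ok
  1: ok
  2: ok
  4: ok
  5: ok
  7: VIOLATES
witness against invariant: tau·c → 7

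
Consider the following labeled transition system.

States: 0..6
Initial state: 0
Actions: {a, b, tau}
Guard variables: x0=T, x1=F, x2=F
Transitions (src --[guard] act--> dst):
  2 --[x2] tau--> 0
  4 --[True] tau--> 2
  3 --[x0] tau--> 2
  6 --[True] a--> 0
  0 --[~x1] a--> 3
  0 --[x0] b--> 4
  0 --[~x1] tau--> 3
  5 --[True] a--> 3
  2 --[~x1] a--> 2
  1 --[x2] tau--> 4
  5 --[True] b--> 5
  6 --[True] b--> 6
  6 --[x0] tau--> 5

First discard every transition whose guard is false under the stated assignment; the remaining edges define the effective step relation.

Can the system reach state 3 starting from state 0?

Answer: REACHABLE

Analysis:
After dropping false guards: 11 live edges.
L0 = {0}
L1 = {3,4}  total {0,3,4}
L2 = {2}  total {0,2,3,4}
R = {0,2,3,4}
trace reaching 3: a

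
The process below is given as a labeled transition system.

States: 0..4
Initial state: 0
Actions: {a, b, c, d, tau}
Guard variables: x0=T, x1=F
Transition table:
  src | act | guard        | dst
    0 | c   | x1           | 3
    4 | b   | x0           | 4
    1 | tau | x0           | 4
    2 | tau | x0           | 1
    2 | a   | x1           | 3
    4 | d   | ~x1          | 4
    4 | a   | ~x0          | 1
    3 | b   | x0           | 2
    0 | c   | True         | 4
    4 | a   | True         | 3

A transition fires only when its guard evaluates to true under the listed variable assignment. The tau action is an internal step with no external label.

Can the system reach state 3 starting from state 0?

7 transition(s) survive guard evaluation.
Layer 0: {0}
Layer 1: {4}  cumulative {0,4}
Layer 2: {3}  cumulative {0,3,4}
Layer 3: {2}  cumulative {0,2,3,4}
Layer 4: {1}  cumulative {0,1,2,3,4}
Reachable = {0,1,2,3,4}
witness 3: c·a

Answer: REACHABLE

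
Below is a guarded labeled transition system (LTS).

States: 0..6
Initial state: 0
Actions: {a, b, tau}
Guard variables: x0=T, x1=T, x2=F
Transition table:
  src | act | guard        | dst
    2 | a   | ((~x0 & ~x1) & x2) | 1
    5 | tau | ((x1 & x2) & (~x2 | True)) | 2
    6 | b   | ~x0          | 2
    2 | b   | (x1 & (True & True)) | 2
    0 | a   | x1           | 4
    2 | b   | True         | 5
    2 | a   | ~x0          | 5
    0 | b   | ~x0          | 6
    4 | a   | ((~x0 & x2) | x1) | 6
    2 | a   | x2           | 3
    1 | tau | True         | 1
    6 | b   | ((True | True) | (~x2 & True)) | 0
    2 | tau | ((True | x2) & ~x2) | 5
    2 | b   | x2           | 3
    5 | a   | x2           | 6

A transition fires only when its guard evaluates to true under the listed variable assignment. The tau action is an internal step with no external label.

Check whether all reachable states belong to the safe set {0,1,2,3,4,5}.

Allowed set {0,1,2,3,4,5}
Reachable = {0,4,6}
  0: ✓
  4: ✓
  6: outside
witness against invariant: a·a → 6

Answer: INVARIANT VIOLATED at state 6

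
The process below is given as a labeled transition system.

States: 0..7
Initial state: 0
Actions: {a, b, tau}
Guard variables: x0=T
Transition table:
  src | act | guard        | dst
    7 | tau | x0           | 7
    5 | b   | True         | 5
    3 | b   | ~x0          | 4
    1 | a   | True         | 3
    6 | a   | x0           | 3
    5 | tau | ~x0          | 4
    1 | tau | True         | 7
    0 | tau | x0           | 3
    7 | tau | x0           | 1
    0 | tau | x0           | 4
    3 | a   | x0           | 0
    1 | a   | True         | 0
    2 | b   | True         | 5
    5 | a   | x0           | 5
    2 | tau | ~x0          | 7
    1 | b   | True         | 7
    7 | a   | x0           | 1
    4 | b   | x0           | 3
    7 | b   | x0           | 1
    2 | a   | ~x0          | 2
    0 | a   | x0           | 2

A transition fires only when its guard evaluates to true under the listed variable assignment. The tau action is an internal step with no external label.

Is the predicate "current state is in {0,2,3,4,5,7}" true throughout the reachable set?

Answer: INVARIANT HOLDS

Working:
Safe = {0,2,3,4,5,7}
Reachable = {0,2,3,4,5}
  0: safe
  2: safe
  3: safe
  4: safe
  5: safe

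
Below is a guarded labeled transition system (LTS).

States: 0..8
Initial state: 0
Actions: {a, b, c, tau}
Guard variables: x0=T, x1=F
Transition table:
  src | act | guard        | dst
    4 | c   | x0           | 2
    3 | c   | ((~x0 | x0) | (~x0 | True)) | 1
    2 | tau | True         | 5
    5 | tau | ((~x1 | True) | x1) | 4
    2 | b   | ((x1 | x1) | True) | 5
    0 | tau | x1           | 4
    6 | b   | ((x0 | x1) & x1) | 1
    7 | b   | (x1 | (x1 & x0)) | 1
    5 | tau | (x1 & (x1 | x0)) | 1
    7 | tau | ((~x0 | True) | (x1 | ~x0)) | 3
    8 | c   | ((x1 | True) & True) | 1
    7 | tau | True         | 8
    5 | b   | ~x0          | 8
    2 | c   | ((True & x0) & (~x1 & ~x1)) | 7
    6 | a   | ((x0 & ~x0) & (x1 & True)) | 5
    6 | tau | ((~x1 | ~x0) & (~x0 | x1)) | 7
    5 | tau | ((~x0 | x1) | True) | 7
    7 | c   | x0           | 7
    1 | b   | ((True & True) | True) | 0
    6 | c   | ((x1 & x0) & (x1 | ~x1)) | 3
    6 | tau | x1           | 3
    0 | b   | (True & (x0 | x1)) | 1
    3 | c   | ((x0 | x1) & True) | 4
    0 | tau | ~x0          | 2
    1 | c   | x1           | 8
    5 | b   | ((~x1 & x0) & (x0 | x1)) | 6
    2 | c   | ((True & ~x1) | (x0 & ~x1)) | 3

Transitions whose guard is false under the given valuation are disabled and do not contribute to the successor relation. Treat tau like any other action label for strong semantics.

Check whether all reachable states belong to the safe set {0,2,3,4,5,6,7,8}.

Inv-set: {0,2,3,4,5,6,7,8}
Reach set: {0,1}
  0: ok
  1: VIOLATES
witness against invariant: b → 1

Answer: INVARIANT VIOLATED at state 1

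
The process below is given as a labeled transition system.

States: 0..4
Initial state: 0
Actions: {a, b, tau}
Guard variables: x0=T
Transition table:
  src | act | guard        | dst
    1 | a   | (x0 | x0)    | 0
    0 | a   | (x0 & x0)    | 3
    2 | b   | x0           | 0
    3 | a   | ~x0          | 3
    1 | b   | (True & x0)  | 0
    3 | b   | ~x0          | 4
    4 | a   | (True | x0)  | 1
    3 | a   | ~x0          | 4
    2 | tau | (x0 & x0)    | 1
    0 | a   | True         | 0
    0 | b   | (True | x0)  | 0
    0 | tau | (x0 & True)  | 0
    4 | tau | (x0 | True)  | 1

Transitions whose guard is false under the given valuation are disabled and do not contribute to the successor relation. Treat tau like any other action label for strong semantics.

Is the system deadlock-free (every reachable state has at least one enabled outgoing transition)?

Reach set: {0,3}
  0: a→0  a→3  b→0  tau→0  [deg 4]
  3: ∅  [deadlock]
trace reaching 3: a

Answer: DEADLOCK at state 3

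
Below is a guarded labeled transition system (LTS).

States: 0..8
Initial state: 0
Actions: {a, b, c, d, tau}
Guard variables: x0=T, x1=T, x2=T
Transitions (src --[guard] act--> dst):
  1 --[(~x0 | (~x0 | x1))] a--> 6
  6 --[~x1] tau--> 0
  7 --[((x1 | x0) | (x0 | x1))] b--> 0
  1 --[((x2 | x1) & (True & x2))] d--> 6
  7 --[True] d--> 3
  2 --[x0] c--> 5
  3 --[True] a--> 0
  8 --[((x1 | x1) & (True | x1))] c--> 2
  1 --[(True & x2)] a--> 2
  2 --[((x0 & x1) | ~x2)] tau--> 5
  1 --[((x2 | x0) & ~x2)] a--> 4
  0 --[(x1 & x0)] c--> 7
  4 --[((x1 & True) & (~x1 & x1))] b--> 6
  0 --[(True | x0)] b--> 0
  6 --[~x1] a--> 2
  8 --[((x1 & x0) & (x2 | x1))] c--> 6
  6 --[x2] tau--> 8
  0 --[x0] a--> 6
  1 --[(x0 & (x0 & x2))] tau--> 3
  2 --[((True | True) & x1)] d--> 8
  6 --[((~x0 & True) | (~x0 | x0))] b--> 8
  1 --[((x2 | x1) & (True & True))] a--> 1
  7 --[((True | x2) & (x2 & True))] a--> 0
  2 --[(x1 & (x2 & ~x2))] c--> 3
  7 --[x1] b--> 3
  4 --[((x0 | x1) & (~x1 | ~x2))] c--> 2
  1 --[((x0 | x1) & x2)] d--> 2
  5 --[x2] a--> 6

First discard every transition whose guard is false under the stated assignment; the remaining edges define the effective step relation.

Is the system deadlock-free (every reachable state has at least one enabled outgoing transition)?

Reach set: {0,2,3,5,6,7,8}
  0: a→6  b→0  c→7  [3 exit(s)]
  2: c→5  d→8  tau→5  [3 exit(s)]
  3: a→0  [1 exit(s)]
  5: a→6  [1 exit(s)]
  6: b→8  tau→8  [2 exit(s)]
  7: a→0  b→0  b→3  d→3  [4 exit(s)]
  8: c→2  c→6  [2 exit(s)]

Answer: DEADLOCK-FREE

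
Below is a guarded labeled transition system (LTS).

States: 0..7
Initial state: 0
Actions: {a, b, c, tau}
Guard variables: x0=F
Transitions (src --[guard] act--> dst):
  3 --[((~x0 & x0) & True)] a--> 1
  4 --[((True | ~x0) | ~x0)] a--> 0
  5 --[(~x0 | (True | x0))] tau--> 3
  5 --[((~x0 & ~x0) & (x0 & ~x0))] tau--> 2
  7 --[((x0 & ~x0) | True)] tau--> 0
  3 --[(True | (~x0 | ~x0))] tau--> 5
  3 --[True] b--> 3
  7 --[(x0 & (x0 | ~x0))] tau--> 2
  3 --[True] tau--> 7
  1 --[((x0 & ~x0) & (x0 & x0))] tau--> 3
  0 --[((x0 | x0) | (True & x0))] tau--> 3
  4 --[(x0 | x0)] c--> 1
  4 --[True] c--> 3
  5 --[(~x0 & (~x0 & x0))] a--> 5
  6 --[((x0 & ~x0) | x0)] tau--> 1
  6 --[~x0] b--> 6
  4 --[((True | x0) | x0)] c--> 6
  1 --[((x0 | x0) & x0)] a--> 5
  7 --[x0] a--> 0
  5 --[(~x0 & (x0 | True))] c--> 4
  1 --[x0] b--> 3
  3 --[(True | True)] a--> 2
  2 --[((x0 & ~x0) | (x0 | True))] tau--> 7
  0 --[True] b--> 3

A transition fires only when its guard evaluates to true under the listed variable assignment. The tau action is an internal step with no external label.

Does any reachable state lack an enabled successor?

R = {0,2,3,4,5,6,7}
  0: b→3  [deg 1]
  2: tau→7  [deg 1]
  3: a→2  b→3  tau→5  tau→7  [deg 4]
  4: a→0  c→3  c→6  [deg 3]
  5: c→4  tau→3  [deg 2]
  6: b→6  [deg 1]
  7: tau→0  [deg 1]

Answer: DEADLOCK-FREE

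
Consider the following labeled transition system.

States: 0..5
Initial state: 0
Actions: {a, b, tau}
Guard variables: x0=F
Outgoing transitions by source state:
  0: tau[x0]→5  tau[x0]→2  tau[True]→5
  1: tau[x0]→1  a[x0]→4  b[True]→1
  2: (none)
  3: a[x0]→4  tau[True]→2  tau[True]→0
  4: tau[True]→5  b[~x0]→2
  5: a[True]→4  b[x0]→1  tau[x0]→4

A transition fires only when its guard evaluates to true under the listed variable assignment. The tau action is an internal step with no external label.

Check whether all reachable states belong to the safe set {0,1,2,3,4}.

Inv-set: {0,1,2,3,4}
R = {0,2,4,5}
  0: ok
  2: ok
  4: ok
  5: VIOLATES
reach 5 via tau — violates

Answer: INVARIANT VIOLATED at state 5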